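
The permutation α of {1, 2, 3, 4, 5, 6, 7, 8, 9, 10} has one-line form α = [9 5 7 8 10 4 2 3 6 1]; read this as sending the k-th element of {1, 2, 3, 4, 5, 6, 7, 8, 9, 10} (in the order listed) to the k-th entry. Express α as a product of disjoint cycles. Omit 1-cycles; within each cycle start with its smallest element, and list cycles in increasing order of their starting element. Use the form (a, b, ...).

Start at 1 and follow images: 1 → 9 → 6 → 4 → 8 → 3 → 7 → 2 → 5 → 10 → 1, giving the cycle (1, 9, 6, 4, 8, 3, 7, 2, 5, 10).
Continuing from each remaining unvisited element yields (1, 9, 6, 4, 8, 3, 7, 2, 5, 10).

(1, 9, 6, 4, 8, 3, 7, 2, 5, 10)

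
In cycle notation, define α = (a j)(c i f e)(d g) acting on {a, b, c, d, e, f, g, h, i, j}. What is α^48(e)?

e lies in the 4-cycle (c i f e).
Since the cycle has length 4, α^48 acts on it the same as α^0 (48 mod 4 = 0).
So α^48(e) = e.

e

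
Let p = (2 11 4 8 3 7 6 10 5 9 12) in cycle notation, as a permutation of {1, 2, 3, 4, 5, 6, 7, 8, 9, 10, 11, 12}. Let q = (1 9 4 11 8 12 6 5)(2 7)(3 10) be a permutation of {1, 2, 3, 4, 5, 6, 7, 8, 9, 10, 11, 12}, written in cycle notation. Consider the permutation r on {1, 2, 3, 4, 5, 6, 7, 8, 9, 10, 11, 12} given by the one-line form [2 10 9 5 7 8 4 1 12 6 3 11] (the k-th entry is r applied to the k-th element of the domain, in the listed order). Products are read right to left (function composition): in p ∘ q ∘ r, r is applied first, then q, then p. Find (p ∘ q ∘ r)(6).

(p ∘ q ∘ r)(6) = p(q(r(6))). r(6) = 8, then q(8) = 12, then p(12) = 2, so the result is 2.

2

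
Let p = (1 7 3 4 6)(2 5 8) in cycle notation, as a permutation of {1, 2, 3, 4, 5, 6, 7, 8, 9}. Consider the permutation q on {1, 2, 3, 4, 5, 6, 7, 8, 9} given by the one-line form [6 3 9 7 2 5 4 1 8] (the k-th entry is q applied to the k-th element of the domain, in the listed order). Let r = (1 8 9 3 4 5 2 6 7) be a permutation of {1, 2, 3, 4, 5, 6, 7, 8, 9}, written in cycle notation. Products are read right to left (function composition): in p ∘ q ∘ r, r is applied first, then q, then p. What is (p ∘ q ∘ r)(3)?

3

(p ∘ q ∘ r)(3) = p(q(r(3))). r(3) = 4, then q(4) = 7, then p(7) = 3, so the result is 3.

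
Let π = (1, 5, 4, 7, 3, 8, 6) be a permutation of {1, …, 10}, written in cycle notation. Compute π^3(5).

3

5 lies in the 7-cycle (1, 5, 4, 7, 3, 8, 6).
Stepping 3 places around the cycle: 5 → 4 → 7 → 3.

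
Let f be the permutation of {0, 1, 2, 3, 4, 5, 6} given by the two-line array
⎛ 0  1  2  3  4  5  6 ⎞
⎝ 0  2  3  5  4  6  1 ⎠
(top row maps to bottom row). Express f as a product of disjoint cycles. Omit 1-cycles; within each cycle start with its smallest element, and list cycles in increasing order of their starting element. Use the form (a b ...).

Start at 1 and follow images: 1 → 2 → 3 → 5 → 6 → 1, giving the cycle (1 2 3 5 6).
Continuing from each remaining unvisited element yields (1 2 3 5 6).

(1 2 3 5 6)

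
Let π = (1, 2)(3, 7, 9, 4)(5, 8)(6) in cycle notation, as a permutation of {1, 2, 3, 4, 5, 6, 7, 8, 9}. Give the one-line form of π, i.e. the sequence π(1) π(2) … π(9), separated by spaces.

2 1 7 3 8 6 9 5 4

Reading each image from the cycles: 1↦2, 2↦1, 3↦7, 4↦3, 5↦8, 6↦6, 7↦9, 8↦5, 9↦4.
So the one-line form is 2 1 7 3 8 6 9 5 4.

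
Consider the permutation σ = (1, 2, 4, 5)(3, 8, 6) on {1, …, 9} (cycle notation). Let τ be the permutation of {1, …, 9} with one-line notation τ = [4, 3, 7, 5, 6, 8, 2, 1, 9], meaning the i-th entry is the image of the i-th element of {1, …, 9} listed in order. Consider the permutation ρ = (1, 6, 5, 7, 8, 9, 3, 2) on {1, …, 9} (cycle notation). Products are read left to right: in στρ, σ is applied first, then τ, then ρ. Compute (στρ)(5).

4

(στρ)(5) = ρ(τ(σ(5))). σ(5) = 1, then τ(1) = 4, then ρ(4) = 4, so the result is 4.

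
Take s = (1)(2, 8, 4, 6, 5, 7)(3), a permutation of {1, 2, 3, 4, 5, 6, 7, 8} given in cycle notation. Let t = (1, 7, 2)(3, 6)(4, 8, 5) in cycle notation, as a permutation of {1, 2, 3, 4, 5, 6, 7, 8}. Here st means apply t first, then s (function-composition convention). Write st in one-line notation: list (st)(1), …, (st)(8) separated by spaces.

2 1 5 4 6 3 8 7

For each element, apply t then s: 1 → 7 → 2; 2 → 1 → 1; 3 → 6 → 5; 4 → 8 → 4; 5 → 4 → 6; 6 → 3 → 3; 7 → 2 → 8; 8 → 5 → 7.
So st in one-line form is 2 1 5 4 6 3 8 7.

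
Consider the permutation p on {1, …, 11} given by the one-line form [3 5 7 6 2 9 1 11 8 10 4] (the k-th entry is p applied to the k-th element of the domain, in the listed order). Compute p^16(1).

3

Tracing 1 → 3 → … returns to 1 after 3 steps, so 1 lies in a 3-cycle (1, 3, 7).
Since the cycle has length 3, p^16 acts on it the same as p^1 (16 mod 3 = 1).
Advancing 1 step from 1: 1 → 3.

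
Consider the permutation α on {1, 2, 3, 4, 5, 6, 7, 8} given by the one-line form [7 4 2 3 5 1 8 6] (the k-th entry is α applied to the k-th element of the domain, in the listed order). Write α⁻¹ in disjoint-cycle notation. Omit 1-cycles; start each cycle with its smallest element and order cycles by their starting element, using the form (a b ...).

The cycle decomposition of α is (1 7 8 6)(2 4 3).
The inverse reverses every cycle; in canonical form, α⁻¹ = (1 6 8 7)(2 3 4).

(1 6 8 7)(2 3 4)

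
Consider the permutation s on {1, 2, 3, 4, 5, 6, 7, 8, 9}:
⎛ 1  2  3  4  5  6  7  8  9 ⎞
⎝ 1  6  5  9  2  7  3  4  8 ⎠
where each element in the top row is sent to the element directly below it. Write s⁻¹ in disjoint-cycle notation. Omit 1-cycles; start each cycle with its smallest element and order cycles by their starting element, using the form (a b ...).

First write s in disjoint cycles: (2 6 7 3 5)(4 9 8).
Reversing each cycle (and rotating so the smallest element leads) gives s⁻¹ = (2 5 3 7 6)(4 8 9).

(2 5 3 7 6)(4 8 9)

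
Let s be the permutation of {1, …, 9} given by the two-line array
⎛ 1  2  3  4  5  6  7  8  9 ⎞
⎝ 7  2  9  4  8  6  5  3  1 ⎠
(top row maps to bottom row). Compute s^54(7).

Tracing 7 → 5 → … returns to 7 after 6 steps, so 7 lies in a 6-cycle (1 7 5 8 3 9).
Since the cycle has length 6, s^54 acts on it the same as s^0 (54 mod 6 = 0).
So s^54(7) = 7.

7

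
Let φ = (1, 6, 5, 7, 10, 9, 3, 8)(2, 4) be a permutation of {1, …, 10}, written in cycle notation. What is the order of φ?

The disjoint cycles have lengths 8, 2.
The order is lcm(8, 2) = 8.

8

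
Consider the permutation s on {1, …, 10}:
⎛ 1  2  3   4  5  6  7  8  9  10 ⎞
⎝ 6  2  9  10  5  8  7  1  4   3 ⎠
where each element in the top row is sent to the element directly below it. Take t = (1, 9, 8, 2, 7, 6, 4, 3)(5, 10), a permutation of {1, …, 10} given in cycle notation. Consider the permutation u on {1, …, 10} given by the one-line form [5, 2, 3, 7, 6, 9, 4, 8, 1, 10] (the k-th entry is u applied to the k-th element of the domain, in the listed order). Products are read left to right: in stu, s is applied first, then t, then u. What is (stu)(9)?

3

Apply the permutations in order: s(9) = 4, then t(4) = 3, then u(3) = 3. So (stu)(9) = 3.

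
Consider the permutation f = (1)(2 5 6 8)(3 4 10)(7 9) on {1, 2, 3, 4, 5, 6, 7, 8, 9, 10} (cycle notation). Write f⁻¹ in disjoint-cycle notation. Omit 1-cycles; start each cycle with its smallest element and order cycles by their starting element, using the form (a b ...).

If f sends a → b within a cycle, f⁻¹ sends b → a; equivalently, reverse each cycle.
Reversing each cycle of f and rotating so the smallest element leads gives (2 8 6 5)(3 10 4)(7 9).

(2 8 6 5)(3 10 4)(7 9)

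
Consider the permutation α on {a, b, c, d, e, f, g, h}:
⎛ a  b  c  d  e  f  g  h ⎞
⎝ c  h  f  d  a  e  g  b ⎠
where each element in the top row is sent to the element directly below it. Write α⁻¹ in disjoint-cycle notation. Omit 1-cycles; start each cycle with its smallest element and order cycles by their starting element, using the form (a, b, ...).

(a, e, f, c)(b, h)

The cycle decomposition of α is (a, c, f, e)(b, h).
The inverse reverses every cycle; in canonical form, α⁻¹ = (a, e, f, c)(b, h).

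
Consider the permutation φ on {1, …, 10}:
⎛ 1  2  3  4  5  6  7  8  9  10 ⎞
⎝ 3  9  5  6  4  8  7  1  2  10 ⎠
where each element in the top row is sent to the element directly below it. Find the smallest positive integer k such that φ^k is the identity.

The disjoint-cycle form of φ has cycle lengths 6, 2, 1, 1.
Since disjoint cycles commute, ord(φ) = lcm(6, 2) = 6.

6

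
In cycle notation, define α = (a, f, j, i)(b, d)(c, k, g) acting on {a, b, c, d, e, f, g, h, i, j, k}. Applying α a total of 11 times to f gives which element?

f lies in the 4-cycle (a, f, j, i).
Since the cycle has length 4, α^11 acts on it the same as α^3 (11 mod 4 = 3).
Stepping 3 places around the cycle: f → j → i → a.

a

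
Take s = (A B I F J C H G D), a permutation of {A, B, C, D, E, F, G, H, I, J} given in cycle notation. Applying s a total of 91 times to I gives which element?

I lies in the 9-cycle (A B I F J C H G D).
Powers repeat with period 9 on this cycle, and 91 mod 9 = 1, so s^91(I) = s^1(I).
Advancing 1 step from I: I → F.

F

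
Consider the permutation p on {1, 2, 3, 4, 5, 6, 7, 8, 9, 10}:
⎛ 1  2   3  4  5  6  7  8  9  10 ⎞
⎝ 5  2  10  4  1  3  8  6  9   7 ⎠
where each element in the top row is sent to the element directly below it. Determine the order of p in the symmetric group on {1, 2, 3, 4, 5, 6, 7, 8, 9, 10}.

Writing p as disjoint cycles, the cycle lengths are 5, 2, 1, 1, 1.
Since disjoint cycles commute, ord(p) = lcm(5, 2) = 10.

10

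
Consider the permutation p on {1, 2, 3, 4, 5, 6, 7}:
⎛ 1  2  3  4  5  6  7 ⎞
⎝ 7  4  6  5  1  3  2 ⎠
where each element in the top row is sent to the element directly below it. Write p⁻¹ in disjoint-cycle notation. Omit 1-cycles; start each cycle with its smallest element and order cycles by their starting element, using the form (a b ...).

(1 5 4 2 7)(3 6)

The cycle decomposition of p is (1 7 2 4 5)(3 6).
Reversing each cycle (and rotating so the smallest element leads) gives p⁻¹ = (1 5 4 2 7)(3 6).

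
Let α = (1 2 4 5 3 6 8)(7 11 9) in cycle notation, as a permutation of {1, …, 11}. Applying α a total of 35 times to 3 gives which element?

3 lies in the 7-cycle (1 2 4 5 3 6 8).
Since the cycle has length 7, α^35 acts on it the same as α^0 (35 mod 7 = 0).
So α^35(3) = 3.

3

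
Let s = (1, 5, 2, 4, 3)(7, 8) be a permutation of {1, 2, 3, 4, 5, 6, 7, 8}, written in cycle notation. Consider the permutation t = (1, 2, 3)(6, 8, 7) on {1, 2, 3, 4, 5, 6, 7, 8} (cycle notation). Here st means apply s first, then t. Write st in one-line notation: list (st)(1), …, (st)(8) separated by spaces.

Chase each element through s then t: 1 → 5 → 5; 2 → 4 → 4; 3 → 1 → 2; 4 → 3 → 1; 5 → 2 → 3; 6 → 6 → 8; 7 → 8 → 7; 8 → 7 → 6.
Collecting the images, st = [5 4 2 1 3 8 7 6].

5 4 2 1 3 8 7 6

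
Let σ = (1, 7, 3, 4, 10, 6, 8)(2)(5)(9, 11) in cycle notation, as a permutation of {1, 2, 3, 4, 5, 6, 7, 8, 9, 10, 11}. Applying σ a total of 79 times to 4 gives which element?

6

4 lies in the 7-cycle (1, 7, 3, 4, 10, 6, 8).
Powers repeat with period 7 on this cycle, and 79 mod 7 = 2, so σ^79(4) = σ^2(4).
Stepping 2 places around the cycle: 4 → 10 → 6.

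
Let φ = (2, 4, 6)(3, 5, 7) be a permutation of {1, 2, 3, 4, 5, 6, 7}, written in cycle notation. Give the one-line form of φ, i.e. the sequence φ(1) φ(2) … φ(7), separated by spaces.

Reading each image from the cycles: 1↦1, 2↦4, 3↦5, 4↦6, 5↦7, 6↦2, 7↦3.
So the one-line form is 1 4 5 6 7 2 3.

1 4 5 6 7 2 3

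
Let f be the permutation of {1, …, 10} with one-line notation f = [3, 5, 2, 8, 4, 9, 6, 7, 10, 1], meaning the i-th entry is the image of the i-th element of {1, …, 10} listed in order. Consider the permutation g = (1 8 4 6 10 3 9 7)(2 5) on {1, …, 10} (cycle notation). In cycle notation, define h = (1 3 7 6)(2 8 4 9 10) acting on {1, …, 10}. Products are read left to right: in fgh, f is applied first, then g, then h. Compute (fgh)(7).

2

Chase 7: f(7) = 6; g(6) = 10; h(10) = 2. Hence (fgh)(7) = 2.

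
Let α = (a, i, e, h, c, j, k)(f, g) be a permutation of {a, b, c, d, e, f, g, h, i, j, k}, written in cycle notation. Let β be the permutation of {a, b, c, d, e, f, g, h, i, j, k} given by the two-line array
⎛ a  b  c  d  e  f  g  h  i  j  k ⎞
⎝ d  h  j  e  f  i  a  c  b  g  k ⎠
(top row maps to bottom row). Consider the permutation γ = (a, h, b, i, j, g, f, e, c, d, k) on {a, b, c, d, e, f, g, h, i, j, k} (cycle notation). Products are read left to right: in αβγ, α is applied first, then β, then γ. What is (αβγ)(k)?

(αβγ)(k) = γ(β(α(k))). α(k) = a, then β(a) = d, then γ(d) = k, so the result is k.

k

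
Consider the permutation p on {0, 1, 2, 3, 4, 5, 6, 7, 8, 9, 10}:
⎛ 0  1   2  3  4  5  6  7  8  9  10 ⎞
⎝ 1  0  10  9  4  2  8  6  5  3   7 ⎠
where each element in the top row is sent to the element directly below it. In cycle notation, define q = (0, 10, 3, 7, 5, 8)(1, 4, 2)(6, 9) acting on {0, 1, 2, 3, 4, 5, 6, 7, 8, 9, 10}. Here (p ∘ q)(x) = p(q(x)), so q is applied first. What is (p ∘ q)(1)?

4

q(1) = 4, then p(4) = 4; composing gives (p ∘ q)(1) = 4.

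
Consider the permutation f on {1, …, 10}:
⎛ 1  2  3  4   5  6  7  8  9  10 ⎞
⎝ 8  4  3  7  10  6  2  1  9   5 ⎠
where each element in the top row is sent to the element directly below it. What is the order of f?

Decomposing into disjoint cycles gives cycle lengths 3, 2, 2, 1, 1, 1.
Since disjoint cycles commute, ord(f) = lcm(3, 2, 2) = 6.

6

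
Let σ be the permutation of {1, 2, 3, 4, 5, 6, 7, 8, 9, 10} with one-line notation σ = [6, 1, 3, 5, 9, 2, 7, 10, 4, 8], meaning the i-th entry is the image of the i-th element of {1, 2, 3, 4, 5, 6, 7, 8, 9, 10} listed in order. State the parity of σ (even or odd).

odd

In disjoint-cycle form the cycle lengths are 3, 3, 2, 1, 1.
A cycle of length ℓ contributes ℓ−1 transpositions, so σ is a product of 2 + 2 + 1 = 5 transpositions — odd.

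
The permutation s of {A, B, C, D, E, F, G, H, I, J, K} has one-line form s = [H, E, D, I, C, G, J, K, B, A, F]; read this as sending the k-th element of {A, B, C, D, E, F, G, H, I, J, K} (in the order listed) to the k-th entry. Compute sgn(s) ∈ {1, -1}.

-1

In disjoint-cycle form the cycle lengths are 6, 5.
A cycle is odd iff its length is even; s has 1 even-length cycle, so sgn(s) = (−1)^1 and s is odd.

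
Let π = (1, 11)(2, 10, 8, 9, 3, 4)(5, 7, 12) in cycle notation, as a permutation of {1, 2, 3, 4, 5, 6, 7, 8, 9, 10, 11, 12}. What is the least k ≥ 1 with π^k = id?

6

The cycle type of π is (6, 3, 2, 1).
Since disjoint cycles commute, ord(π) = lcm(6, 3, 2) = 6.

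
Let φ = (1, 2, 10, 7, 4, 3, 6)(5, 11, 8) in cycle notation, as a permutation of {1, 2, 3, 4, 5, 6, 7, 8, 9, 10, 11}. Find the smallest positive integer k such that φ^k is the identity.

21

The disjoint cycles have lengths 7, 3, 1.
The order is lcm(7, 3) = 21.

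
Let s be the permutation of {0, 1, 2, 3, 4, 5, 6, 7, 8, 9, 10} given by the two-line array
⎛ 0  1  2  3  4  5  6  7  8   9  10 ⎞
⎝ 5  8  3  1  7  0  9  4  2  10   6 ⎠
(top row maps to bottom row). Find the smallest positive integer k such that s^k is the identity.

12

The disjoint-cycle form of s has cycle lengths 4, 3, 2, 2.
The order of s is the least common multiple of its cycle lengths: lcm(4, 3, 2, 2) = 12.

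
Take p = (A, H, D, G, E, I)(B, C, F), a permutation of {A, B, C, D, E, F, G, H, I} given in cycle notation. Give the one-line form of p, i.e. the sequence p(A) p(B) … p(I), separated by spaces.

H C F G I B E D A

Reading each image from the cycles: A→H, B→C, C→F, D→G, E→I, F→B, G→E, H→D, I→A.
So the one-line form is H C F G I B E D A.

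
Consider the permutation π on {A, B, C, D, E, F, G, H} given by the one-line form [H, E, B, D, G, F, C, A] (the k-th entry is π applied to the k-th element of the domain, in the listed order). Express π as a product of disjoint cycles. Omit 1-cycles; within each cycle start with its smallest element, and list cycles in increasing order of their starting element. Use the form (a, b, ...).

(A, H)(B, E, G, C)

Iterating π from A gives A → H → A; that is the 2-cycle (A, H).
Repeating from the next unused element and collecting all non-trivial cycles gives (A, H)(B, E, G, C).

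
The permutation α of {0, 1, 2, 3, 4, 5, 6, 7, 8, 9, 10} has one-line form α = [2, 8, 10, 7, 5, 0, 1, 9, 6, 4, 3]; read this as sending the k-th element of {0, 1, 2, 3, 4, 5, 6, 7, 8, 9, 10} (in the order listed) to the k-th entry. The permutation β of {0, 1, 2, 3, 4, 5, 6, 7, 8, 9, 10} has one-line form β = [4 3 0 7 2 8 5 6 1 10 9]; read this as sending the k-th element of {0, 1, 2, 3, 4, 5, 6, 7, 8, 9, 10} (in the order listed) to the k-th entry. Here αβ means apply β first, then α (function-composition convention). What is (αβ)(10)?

4

β(10) = 9, then α(9) = 4; composing gives (αβ)(10) = 4.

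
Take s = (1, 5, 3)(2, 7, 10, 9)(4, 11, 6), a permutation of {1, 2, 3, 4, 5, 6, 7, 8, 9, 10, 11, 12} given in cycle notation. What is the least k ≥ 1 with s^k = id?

The cycle type of s is (4, 3, 3, 1, 1).
The order is lcm(4, 3, 3) = 12.

12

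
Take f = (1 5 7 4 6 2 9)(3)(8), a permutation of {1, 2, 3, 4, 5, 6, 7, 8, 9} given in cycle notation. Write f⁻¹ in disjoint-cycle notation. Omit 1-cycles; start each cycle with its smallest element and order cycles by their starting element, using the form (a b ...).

The inverse reverses each cycle.
After reversing and putting each cycle's least element first, f⁻¹ = (1 9 2 6 4 7 5).

(1 9 2 6 4 7 5)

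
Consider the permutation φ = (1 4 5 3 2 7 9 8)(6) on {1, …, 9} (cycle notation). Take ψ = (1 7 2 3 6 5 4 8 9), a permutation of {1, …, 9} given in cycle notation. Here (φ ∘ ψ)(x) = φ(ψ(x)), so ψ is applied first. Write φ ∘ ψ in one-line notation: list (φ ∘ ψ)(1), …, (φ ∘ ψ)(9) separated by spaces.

9 2 6 1 5 3 7 8 4

(φ ∘ ψ)(x) = φ(ψ(x)). Computing each image: φ(ψ(1)) = φ(7) = 9, φ(ψ(2)) = φ(3) = 2, φ(ψ(3)) = φ(6) = 6, φ(ψ(4)) = φ(8) = 1, φ(ψ(5)) = φ(4) = 5, φ(ψ(6)) = φ(5) = 3, φ(ψ(7)) = φ(2) = 7, φ(ψ(8)) = φ(9) = 8, φ(ψ(9)) = φ(1) = 4.
Hence φ ∘ ψ = [9 2 6 1 5 3 7 8 4].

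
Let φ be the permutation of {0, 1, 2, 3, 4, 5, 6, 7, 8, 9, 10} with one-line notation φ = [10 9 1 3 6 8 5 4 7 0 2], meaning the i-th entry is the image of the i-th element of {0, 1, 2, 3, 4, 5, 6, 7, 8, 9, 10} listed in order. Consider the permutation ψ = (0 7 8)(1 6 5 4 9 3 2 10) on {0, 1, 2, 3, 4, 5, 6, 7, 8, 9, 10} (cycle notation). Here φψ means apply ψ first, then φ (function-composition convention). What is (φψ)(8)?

(φψ)(8) = φ(ψ(8)). ψ(8) = 0, then φ(0) = 10. So (φψ)(8) = 10.

10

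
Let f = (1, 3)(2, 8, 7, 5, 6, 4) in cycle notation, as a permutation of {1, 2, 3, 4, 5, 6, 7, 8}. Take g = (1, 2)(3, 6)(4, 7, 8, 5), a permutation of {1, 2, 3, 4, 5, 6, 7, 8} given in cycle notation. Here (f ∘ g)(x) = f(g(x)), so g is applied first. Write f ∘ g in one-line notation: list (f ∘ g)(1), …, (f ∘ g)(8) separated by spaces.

(f ∘ g)(x) = f(g(x)). Computing each image: f(g(1)) = f(2) = 8, f(g(2)) = f(1) = 3, f(g(3)) = f(6) = 4, f(g(4)) = f(7) = 5, f(g(5)) = f(4) = 2, f(g(6)) = f(3) = 1, f(g(7)) = f(8) = 7, f(g(8)) = f(5) = 6.
Hence f ∘ g = [8 3 4 5 2 1 7 6].

8 3 4 5 2 1 7 6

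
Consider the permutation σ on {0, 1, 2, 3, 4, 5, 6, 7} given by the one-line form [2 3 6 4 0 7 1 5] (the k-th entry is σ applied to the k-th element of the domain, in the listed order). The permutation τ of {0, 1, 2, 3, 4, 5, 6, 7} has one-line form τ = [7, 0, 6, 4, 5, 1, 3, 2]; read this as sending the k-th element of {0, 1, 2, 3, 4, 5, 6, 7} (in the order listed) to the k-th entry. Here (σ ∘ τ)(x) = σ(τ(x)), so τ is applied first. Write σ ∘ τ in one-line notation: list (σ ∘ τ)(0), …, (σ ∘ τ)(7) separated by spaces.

5 2 1 0 7 3 4 6

For each element, apply τ then σ: 0 → 7 → 5; 1 → 0 → 2; 2 → 6 → 1; 3 → 4 → 0; 4 → 5 → 7; 5 → 1 → 3; 6 → 3 → 4; 7 → 2 → 6.
Collecting the images, σ ∘ τ = [5 2 1 0 7 3 4 6].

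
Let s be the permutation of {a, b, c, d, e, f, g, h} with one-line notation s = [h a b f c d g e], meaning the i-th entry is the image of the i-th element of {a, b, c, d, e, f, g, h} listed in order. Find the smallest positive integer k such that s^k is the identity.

10

The disjoint-cycle form of s has cycle lengths 5, 2, 1.
The order of s is the least common multiple of its cycle lengths: lcm(5, 2) = 10.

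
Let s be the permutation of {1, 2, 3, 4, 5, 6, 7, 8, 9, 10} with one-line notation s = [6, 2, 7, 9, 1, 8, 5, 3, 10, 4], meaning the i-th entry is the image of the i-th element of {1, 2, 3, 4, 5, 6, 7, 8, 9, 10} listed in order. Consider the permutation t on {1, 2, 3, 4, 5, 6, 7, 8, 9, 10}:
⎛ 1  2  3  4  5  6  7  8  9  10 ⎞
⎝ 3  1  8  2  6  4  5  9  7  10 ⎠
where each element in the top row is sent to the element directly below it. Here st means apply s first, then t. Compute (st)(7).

6

(st)(7) = t(s(7)). s(7) = 5, then t(5) = 6. So (st)(7) = 6.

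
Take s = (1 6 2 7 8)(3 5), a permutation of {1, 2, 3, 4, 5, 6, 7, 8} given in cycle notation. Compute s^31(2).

2 lies in the 5-cycle (1 6 2 7 8).
On a 5-cycle, s^5 is the identity, so s^31 = s^1 there (31 ≡ 1 mod 5).
Stepping 1 place around the cycle: 2 → 7.

7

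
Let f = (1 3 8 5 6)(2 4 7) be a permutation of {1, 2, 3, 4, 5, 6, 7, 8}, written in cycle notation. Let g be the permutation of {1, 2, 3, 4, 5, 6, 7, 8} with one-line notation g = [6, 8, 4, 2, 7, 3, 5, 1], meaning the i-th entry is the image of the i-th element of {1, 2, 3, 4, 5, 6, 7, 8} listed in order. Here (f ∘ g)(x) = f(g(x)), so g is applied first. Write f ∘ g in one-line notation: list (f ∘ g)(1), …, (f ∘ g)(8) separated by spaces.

1 5 7 4 2 8 6 3

For each element, apply g then f: 1 → 6 → 1; 2 → 8 → 5; 3 → 4 → 7; 4 → 2 → 4; 5 → 7 → 2; 6 → 3 → 8; 7 → 5 → 6; 8 → 1 → 3.
So f ∘ g in one-line form is 1 5 7 4 2 8 6 3.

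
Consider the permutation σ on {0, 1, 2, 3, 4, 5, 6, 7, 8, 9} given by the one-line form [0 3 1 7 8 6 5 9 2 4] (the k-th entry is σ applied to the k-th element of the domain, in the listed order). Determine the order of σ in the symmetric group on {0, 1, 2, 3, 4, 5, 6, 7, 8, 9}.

The disjoint-cycle form of σ has cycle lengths 7, 2, 1.
The order is lcm(7, 2) = 14.

14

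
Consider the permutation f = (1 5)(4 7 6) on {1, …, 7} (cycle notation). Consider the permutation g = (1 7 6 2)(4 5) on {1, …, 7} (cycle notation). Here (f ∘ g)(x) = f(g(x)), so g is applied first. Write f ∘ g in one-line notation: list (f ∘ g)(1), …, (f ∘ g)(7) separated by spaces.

For each element, apply g then f: 1 → 7 → 6; 2 → 1 → 5; 3 → 3 → 3; 4 → 5 → 1; 5 → 4 → 7; 6 → 2 → 2; 7 → 6 → 4.
Collecting the images, f ∘ g = [6 5 3 1 7 2 4].

6 5 3 1 7 2 4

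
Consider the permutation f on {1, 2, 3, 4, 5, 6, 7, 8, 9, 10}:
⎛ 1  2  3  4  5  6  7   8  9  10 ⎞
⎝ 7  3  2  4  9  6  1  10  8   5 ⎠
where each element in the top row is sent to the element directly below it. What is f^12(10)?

10

Tracing 10 → 5 → … returns to 10 after 4 steps, so 10 lies in a 4-cycle (5, 9, 8, 10).
Since the cycle has length 4, f^12 acts on it the same as f^0 (12 mod 4 = 0).
So f^12(10) = 10.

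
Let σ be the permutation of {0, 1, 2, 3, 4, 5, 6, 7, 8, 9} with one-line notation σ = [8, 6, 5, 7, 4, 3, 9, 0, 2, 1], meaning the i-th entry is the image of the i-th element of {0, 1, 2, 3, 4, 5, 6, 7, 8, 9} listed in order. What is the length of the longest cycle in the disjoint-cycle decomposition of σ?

6

Decomposing into disjoint cycles gives (0, 8, 2, 5, 3, 7)(1, 6, 9); the longest has length 6.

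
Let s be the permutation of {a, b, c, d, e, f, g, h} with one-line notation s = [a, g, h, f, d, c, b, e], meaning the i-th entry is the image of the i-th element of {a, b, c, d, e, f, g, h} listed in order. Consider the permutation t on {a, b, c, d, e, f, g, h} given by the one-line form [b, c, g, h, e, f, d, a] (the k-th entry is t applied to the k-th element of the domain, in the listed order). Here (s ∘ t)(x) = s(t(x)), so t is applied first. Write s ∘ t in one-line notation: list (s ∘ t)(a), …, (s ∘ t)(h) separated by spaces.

(s ∘ t)(x) = s(t(x)). Computing each image: s(t(a)) = s(b) = g, s(t(b)) = s(c) = h, s(t(c)) = s(g) = b, s(t(d)) = s(h) = e, s(t(e)) = s(e) = d, s(t(f)) = s(f) = c, s(t(g)) = s(d) = f, s(t(h)) = s(a) = a.
Hence s ∘ t = [g h b e d c f a].

g h b e d c f a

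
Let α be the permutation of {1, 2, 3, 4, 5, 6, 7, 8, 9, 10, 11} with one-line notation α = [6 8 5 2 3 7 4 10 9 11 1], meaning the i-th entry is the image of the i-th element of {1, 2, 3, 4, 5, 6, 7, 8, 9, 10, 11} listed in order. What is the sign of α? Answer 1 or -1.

In disjoint-cycle form the cycle lengths are 8, 2, 1.
A cycle of length ℓ contributes ℓ−1 transpositions, so α is a product of 7 + 1 = 8 transpositions — even.

1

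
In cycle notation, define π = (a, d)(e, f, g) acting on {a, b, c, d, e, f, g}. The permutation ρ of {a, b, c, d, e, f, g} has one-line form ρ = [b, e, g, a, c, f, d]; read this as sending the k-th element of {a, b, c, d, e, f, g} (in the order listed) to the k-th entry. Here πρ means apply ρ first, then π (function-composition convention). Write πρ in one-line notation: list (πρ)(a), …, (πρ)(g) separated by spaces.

(πρ)(x) = π(ρ(x)). Computing each image: π(ρ(a)) = π(b) = b, π(ρ(b)) = π(e) = f, π(ρ(c)) = π(g) = e, π(ρ(d)) = π(a) = d, π(ρ(e)) = π(c) = c, π(ρ(f)) = π(f) = g, π(ρ(g)) = π(d) = a.
Hence πρ = [b f e d c g a].

b f e d c g a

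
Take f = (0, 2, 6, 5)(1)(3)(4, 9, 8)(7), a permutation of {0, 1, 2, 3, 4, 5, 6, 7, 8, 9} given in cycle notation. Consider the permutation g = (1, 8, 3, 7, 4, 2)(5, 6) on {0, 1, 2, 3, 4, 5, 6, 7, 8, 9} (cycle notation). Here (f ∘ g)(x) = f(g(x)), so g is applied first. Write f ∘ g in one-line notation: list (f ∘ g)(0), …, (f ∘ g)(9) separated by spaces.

2 4 1 7 6 5 0 9 3 8

For each element, apply g then f: 0 → 0 → 2; 1 → 8 → 4; 2 → 1 → 1; 3 → 7 → 7; 4 → 2 → 6; 5 → 6 → 5; 6 → 5 → 0; 7 → 4 → 9; 8 → 3 → 3; 9 → 9 → 8.
Collecting the images, f ∘ g = [2 4 1 7 6 5 0 9 3 8].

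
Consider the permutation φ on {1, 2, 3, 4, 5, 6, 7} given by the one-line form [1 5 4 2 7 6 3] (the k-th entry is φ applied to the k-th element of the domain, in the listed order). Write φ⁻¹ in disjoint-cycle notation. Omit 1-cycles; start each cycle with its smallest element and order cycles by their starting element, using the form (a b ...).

(2 4 3 7 5)

The cycle decomposition of φ is (2 5 7 3 4).
The inverse reverses every cycle; in canonical form, φ⁻¹ = (2 4 3 7 5).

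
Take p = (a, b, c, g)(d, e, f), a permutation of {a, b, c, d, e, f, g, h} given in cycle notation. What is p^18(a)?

c

a lies in the 4-cycle (a, b, c, g).
Powers repeat with period 4 on this cycle, and 18 mod 4 = 2, so p^18(a) = p^2(a).
Advancing 2 steps from a: a → b → c.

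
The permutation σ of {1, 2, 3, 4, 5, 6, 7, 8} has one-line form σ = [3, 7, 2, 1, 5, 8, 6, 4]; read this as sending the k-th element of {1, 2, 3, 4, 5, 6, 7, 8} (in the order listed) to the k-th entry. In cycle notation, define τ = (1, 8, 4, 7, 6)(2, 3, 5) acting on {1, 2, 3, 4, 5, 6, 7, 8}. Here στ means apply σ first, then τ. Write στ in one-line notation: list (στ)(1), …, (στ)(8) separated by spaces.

(στ)(x) = τ(σ(x)). Computing each image: τ(σ(1)) = τ(3) = 5, τ(σ(2)) = τ(7) = 6, τ(σ(3)) = τ(2) = 3, τ(σ(4)) = τ(1) = 8, τ(σ(5)) = τ(5) = 2, τ(σ(6)) = τ(8) = 4, τ(σ(7)) = τ(6) = 1, τ(σ(8)) = τ(4) = 7.
Hence στ = [5 6 3 8 2 4 1 7].

5 6 3 8 2 4 1 7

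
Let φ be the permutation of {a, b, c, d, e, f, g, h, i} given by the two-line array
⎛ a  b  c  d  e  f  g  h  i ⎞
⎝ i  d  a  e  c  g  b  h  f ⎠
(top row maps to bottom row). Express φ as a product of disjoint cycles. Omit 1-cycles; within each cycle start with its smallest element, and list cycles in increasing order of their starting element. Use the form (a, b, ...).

Iterating φ from a gives a → i → f → g → b → d → e → c → a; that is the 8-cycle (a, i, f, g, b, d, e, c).
Repeating from the next unused element and collecting all non-trivial cycles gives (a, i, f, g, b, d, e, c).

(a, i, f, g, b, d, e, c)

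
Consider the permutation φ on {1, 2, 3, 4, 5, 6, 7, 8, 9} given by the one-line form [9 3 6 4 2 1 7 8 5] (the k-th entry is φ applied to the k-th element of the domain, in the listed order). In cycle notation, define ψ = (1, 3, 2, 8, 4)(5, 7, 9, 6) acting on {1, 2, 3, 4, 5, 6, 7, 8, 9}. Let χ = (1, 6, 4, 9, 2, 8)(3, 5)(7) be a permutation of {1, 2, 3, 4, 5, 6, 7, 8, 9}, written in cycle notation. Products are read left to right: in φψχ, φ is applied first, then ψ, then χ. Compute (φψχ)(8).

Chase 8: φ(8) = 8; ψ(8) = 4; χ(4) = 9. Hence (φψχ)(8) = 9.

9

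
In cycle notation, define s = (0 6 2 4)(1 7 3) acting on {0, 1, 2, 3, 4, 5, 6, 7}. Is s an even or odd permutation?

odd

The cycle lengths are 4, 3, 1.
A cycle of length ℓ contributes ℓ−1 transpositions, so s is a product of 3 + 2 = 5 transpositions — odd.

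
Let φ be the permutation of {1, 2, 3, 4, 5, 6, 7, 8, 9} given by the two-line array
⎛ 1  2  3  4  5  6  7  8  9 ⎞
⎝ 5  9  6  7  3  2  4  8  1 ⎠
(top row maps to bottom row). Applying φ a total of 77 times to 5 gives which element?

1

Tracing 5 → 3 → … returns to 5 after 6 steps, so 5 lies in a 6-cycle (1, 5, 3, 6, 2, 9).
On a 6-cycle, φ^6 is the identity, so φ^77 = φ^5 there (77 ≡ 5 mod 6).
Advancing 5 steps from 5: 5 → 3 → 6 → 2 → 9 → 1.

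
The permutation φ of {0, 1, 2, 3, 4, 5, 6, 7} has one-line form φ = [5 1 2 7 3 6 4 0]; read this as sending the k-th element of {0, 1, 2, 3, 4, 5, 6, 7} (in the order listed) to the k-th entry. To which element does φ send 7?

7 is element number 8 of the domain, and entry number 8 of the one-line form is 0, so φ(7) = 0.

0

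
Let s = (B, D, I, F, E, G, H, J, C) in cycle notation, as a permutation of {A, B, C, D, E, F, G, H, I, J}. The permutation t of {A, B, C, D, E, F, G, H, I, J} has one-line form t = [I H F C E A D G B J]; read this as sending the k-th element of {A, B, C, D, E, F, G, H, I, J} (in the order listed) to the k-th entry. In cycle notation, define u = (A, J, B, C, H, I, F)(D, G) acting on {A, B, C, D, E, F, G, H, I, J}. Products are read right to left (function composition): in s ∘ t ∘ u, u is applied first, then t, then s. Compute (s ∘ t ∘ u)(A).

C

(s ∘ t ∘ u)(A) = s(t(u(A))). u(A) = J, then t(J) = J, then s(J) = C, so the result is C.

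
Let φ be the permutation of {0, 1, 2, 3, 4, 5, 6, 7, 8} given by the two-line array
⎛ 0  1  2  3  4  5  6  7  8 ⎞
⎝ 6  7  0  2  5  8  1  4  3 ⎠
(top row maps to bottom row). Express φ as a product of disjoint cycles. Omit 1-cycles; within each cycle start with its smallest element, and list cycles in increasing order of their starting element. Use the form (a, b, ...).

(0, 6, 1, 7, 4, 5, 8, 3, 2)

Start at 0 and follow images: 0 → 6 → 1 → 7 → 4 → 5 → 8 → 3 → 2 → 0, giving the cycle (0, 6, 1, 7, 4, 5, 8, 3, 2).
Repeating from the next unused element and collecting all non-trivial cycles gives (0, 6, 1, 7, 4, 5, 8, 3, 2).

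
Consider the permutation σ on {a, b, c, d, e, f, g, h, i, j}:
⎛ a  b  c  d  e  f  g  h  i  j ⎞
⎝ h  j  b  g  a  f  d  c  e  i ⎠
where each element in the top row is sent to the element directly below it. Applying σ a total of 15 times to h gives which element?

c

Tracing h → c → … returns to h after 7 steps, so h lies in a 7-cycle (a, h, c, b, j, i, e).
Since the cycle has length 7, σ^15 acts on it the same as σ^1 (15 mod 7 = 1).
Stepping 1 place around the cycle: h → c.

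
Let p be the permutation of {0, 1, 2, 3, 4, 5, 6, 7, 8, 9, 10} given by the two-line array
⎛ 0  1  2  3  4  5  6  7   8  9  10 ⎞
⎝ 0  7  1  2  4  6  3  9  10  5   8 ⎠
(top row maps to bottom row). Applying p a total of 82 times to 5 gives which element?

7

Tracing 5 → 6 → … returns to 5 after 7 steps, so 5 lies in a 7-cycle (1 7 9 5 6 3 2).
On a 7-cycle, p^7 is the identity, so p^82 = p^5 there (82 ≡ 5 mod 7).
Stepping 5 places around the cycle: 5 → 6 → 3 → 2 → 1 → 7.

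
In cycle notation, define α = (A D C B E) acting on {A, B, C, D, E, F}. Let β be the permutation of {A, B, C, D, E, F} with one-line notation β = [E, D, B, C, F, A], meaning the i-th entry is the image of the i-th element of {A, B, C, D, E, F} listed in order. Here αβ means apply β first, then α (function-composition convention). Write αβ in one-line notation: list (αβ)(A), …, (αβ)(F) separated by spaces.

A C E B F D

(αβ)(x) = α(β(x)). Computing each image: α(β(A)) = α(E) = A, α(β(B)) = α(D) = C, α(β(C)) = α(B) = E, α(β(D)) = α(C) = B, α(β(E)) = α(F) = F, α(β(F)) = α(A) = D.
Hence αβ = [A C E B F D].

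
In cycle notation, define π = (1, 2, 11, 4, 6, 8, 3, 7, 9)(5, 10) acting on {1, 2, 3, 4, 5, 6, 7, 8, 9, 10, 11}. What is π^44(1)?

1 lies in the 9-cycle (1, 2, 11, 4, 6, 8, 3, 7, 9).
Powers repeat with period 9 on this cycle, and 44 mod 9 = 8, so π^44(1) = π^8(1).
Stepping 8 places around the cycle: 1 → 2 → 11 → 4 → 6 → 8 → 3 → 7 → 9.

9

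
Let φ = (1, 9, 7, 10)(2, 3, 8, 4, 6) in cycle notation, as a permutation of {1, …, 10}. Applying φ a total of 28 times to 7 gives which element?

7 lies in the 4-cycle (1, 9, 7, 10).
Powers repeat with period 4 on this cycle, and 28 mod 4 = 0, so φ^28(7) = φ^0(7).
So φ^28(7) = 7.

7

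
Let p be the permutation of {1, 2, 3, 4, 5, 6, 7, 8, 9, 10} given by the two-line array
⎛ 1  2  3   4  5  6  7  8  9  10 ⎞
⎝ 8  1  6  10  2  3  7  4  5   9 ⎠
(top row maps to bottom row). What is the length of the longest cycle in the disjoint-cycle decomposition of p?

Decomposing into disjoint cycles gives (1, 8, 4, 10, 9, 5, 2)(3, 6); the longest has length 7.

7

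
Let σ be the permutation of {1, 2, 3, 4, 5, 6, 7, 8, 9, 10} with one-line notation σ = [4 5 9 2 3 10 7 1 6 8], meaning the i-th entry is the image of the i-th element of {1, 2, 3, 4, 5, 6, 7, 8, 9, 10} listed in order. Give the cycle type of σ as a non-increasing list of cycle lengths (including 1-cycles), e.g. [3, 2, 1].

[9, 1]

The disjoint cycles are (1 4 2 5 3 9 6 10 8)(7), with lengths 9, 1 in non-increasing order.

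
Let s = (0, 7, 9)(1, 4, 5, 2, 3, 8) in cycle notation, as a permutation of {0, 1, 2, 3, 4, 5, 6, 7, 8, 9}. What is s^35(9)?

9 lies in the 3-cycle (0, 7, 9).
Powers repeat with period 3 on this cycle, and 35 mod 3 = 2, so s^35(9) = s^2(9).
Advancing 2 steps from 9: 9 → 0 → 7.

7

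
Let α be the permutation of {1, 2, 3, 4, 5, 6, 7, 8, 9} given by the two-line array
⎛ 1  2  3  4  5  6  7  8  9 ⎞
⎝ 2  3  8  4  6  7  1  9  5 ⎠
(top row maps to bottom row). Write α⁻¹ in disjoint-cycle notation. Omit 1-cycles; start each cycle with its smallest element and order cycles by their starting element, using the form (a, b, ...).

The cycle decomposition of α is (1, 2, 3, 8, 9, 5, 6, 7).
Reversing each cycle (and rotating so the smallest element leads) gives α⁻¹ = (1, 7, 6, 5, 9, 8, 3, 2).

(1, 7, 6, 5, 9, 8, 3, 2)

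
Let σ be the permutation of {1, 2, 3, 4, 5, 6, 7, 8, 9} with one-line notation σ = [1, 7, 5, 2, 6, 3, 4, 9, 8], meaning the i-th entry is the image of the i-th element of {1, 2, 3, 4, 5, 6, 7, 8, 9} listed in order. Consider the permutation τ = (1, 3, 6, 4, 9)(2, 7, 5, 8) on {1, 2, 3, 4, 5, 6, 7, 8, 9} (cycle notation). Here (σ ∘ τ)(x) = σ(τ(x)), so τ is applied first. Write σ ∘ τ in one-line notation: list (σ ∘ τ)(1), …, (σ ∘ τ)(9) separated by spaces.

5 4 3 8 9 2 6 7 1

Chase each element through τ then σ: 1 → 3 → 5; 2 → 7 → 4; 3 → 6 → 3; 4 → 9 → 8; 5 → 8 → 9; 6 → 4 → 2; 7 → 5 → 6; 8 → 2 → 7; 9 → 1 → 1.
So σ ∘ τ in one-line form is 5 4 3 8 9 2 6 7 1.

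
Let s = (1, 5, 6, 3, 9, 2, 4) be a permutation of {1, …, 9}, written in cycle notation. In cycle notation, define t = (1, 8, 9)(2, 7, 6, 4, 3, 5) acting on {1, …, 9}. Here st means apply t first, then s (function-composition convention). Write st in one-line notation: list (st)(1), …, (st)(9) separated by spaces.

For each element, apply t then s: 1 → 8 → 8; 2 → 7 → 7; 3 → 5 → 6; 4 → 3 → 9; 5 → 2 → 4; 6 → 4 → 1; 7 → 6 → 3; 8 → 9 → 2; 9 → 1 → 5.
So st in one-line form is 8 7 6 9 4 1 3 2 5.

8 7 6 9 4 1 3 2 5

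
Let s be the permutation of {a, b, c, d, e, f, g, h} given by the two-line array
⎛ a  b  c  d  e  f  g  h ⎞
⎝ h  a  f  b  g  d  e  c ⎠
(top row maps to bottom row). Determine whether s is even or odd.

even

In disjoint-cycle form the cycle lengths are 6, 2.
A cycle of length ℓ contributes ℓ−1 transpositions, so s is a product of 5 + 1 = 6 transpositions — even.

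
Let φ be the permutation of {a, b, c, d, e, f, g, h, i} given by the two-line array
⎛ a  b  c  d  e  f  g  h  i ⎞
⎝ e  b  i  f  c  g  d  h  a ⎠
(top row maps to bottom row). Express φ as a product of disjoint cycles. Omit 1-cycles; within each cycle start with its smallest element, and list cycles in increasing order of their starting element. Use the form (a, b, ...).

(a, e, c, i)(d, f, g)

Iterating φ from a gives a → e → c → i → a; that is the 4-cycle (a, e, c, i).
Continuing from each remaining unvisited element yields (a, e, c, i)(d, f, g).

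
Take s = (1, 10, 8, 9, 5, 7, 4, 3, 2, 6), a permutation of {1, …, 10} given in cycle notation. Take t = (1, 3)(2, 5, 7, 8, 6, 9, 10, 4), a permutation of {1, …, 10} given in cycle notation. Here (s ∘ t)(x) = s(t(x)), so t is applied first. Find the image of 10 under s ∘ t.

t(10) = 4, then s(4) = 3; composing gives (s ∘ t)(10) = 3.

3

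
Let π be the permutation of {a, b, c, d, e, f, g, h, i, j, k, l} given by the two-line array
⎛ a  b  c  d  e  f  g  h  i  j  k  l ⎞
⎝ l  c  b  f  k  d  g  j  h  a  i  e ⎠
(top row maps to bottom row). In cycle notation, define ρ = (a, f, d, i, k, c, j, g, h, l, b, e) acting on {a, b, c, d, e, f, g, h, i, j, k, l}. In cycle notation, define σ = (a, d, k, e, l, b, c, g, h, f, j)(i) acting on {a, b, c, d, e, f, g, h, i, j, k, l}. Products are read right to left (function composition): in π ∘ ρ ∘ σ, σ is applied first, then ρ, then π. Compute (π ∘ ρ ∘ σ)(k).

Apply the permutations in order: σ(k) = e, then ρ(e) = a, then π(a) = l. So (π ∘ ρ ∘ σ)(k) = l.

l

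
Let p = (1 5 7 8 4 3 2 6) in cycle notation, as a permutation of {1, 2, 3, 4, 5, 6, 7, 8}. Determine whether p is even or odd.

odd

The cycle lengths are 8.
A cycle is odd iff its length is even; p has 1 even-length cycle, so sgn(p) = (−1)^1 and p is odd.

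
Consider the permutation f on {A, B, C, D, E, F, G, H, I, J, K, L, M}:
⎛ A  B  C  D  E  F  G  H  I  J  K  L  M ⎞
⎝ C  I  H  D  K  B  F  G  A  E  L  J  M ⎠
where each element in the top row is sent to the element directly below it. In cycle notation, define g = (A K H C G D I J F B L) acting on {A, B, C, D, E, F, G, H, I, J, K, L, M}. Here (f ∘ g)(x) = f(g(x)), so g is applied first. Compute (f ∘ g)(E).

g(E) = E, then f(E) = K; composing gives (f ∘ g)(E) = K.

K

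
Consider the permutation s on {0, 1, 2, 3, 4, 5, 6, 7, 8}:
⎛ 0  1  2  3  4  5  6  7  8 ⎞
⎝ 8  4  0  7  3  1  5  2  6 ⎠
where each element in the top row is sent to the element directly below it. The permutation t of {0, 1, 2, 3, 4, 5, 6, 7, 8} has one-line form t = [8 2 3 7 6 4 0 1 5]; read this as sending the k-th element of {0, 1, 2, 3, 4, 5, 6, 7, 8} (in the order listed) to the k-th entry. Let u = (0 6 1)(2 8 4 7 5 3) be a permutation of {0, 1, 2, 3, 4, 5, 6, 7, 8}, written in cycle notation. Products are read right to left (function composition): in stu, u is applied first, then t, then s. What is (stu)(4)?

4

Chase 4: u(4) = 7; t(7) = 1; s(1) = 4. Hence (stu)(4) = 4.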